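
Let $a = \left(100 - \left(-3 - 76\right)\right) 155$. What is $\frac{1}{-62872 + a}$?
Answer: $- \frac{1}{35127} \approx -2.8468 \cdot 10^{-5}$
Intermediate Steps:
$a = 27745$ ($a = \left(100 - \left(-3 - 76\right)\right) 155 = \left(100 - -79\right) 155 = \left(100 + 79\right) 155 = 179 \cdot 155 = 27745$)
$\frac{1}{-62872 + a} = \frac{1}{-62872 + 27745} = \frac{1}{-35127} = - \frac{1}{35127}$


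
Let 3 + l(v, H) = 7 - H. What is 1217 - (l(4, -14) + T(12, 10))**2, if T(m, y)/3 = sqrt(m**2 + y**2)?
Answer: -1303 - 216*sqrt(61) ≈ -2990.0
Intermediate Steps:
T(m, y) = 3*sqrt(m**2 + y**2)
l(v, H) = 4 - H (l(v, H) = -3 + (7 - H) = 4 - H)
1217 - (l(4, -14) + T(12, 10))**2 = 1217 - ((4 - 1*(-14)) + 3*sqrt(12**2 + 10**2))**2 = 1217 - ((4 + 14) + 3*sqrt(144 + 100))**2 = 1217 - (18 + 3*sqrt(244))**2 = 1217 - (18 + 3*(2*sqrt(61)))**2 = 1217 - (18 + 6*sqrt(61))**2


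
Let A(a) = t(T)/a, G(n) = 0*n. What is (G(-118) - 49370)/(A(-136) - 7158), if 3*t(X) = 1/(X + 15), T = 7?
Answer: 443145120/64250209 ≈ 6.8972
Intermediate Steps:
G(n) = 0
t(X) = 1/(3*(15 + X)) (t(X) = 1/(3*(X + 15)) = 1/(3*(15 + X)))
A(a) = 1/(66*a) (A(a) = (1/(3*(15 + 7)))/a = ((⅓)/22)/a = ((⅓)*(1/22))/a = 1/(66*a))
(G(-118) - 49370)/(A(-136) - 7158) = (0 - 49370)/((1/66)/(-136) - 7158) = -49370/((1/66)*(-1/136) - 7158) = -49370/(-1/8976 - 7158) = -49370/(-64250209/8976) = -49370*(-8976/64250209) = 443145120/64250209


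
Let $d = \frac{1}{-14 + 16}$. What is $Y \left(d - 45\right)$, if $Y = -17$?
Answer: $\frac{1513}{2} \approx 756.5$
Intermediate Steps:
$d = \frac{1}{2} \approx 0.5$
$Y \left(d - 45\right) = - 17 \left(\frac{1}{2} - 45\right) = \left(-17\right) \left(- \frac{89}{2}\right) = \frac{1513}{2}$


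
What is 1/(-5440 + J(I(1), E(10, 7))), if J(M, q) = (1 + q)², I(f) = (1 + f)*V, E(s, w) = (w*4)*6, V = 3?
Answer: 1/23121 ≈ 4.3251e-5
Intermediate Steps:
E(s, w) = 24*w (E(s, w) = (4*w)*6 = 24*w)
I(f) = 3 + 3*f (I(f) = (1 + f)*3 = 3 + 3*f)
1/(-5440 + J(I(1), E(10, 7))) = 1/(-5440 + (1 + 24*7)²) = 1/(-5440 + (1 + 168)²) = 1/(-5440 + 169²) = 1/(-5440 + 28561) = 1/23121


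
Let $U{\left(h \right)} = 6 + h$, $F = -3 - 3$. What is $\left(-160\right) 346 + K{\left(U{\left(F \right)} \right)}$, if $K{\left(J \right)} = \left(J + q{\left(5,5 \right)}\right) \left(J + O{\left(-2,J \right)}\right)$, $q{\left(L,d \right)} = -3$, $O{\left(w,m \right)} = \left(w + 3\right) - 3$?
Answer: $-55354$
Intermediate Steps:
$O{\left(w,m \right)} = w$ ($O{\left(w,m \right)} = \left(3 + w\right) - 3 = w$)
$F = -6$
$K{\left(J \right)} = \left(-3 + J\right) \left(-2 + J\right)$ ($K{\left(J \right)} = \left(J - 3\right) \left(J - 2\right) = \left(-3 + J\right) \left(-2 + J\right)$)
$\left(-160\right) 346 + K{\left(U{\left(F \right)} \right)} = \left(-160\right) 346 + \left(6 + \left(6 - 6\right)^{2} - 5 \left(6 - 6\right)\right) = -55360 + \left(6 + 0^{2} - 0\right) = -55360 + \left(6 + 0 + 0\right) = -55360 + 6 = -55354$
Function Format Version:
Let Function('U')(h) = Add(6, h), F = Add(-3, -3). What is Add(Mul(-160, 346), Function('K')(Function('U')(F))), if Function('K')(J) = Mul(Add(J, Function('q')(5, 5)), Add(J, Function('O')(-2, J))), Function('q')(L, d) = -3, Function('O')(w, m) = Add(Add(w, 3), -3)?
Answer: -55354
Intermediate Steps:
Function('O')(w, m) = w (Function('O')(w, m) = Add(Add(3, w), -3) = w)
F = -6
Function('K')(J) = Mul(Add(-3, J), Add(-2, J)) (Function('K')(J) = Mul(Add(J, -3), Add(J, -2)) = Mul(Add(-3, J), Add(-2, J)))
Add(Mul(-160, 346), Function('K')(Function('U')(F))) = Add(Mul(-160, 346), Add(6, Pow(Add(6, -6), 2), Mul(-5, Add(6, -6)))) = Add(-55360, Add(6, Pow(0, 2), Mul(-5, 0))) = Add(-55360, Add(6, 0, 0)) = Add(-55360, 6) = -55354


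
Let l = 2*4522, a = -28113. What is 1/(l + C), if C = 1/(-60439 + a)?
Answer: 88552/800864287 ≈ 0.00011057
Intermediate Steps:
l = 9044
C = -1/88552 (C = 1/(-60439 - 28113) = 1/(-88552) = -1/88552 ≈ -1.1293e-5)
1/(l + C) = 1/(9044 - 1/88552) = 1/(800864287/88552) = 88552/800864287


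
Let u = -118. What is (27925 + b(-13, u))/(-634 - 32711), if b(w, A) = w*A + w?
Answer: -29446/33345 ≈ -0.88307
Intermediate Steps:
b(w, A) = w + A*w (b(w, A) = A*w + w = w + A*w)
(27925 + b(-13, u))/(-634 - 32711) = (27925 - 13*(1 - 118))/(-634 - 32711) = (27925 - 13*(-117))/(-33345) = (27925 + 1521)*(-1/33345) = 29446*(-1/33345) = -29446/33345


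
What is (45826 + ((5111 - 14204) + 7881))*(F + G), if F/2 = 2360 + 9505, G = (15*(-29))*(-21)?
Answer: 1466239110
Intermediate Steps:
G = 9135 (G = -435*(-21) = 9135)
F = 23730 (F = 2*(2360 + 9505) = 2*11865 = 23730)
(45826 + ((5111 - 14204) + 7881))*(F + G) = (45826 + ((5111 - 14204) + 7881))*(23730 + 9135) = (45826 + (-9093 + 7881))*32865 = (45826 - 1212)*32865 = 44614*32865 = 1466239110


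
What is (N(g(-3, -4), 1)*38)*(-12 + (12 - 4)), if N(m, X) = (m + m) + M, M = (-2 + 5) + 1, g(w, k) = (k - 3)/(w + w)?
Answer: -2888/3 ≈ -962.67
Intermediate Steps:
g(w, k) = (-3 + k)/(2*w) (g(w, k) = (-3 + k)/((2*w)) = (-3 + k)*(1/(2*w)) = (-3 + k)/(2*w))
M = 4 (M = 3 + 1 = 4)
N(m, X) = 4 + 2*m (N(m, X) = (m + m) + 4 = 2*m + 4 = 4 + 2*m)
(N(g(-3, -4), 1)*38)*(-12 + (12 - 4)) = ((4 + 2*((½)*(-3 - 4)/(-3)))*38)*(-12 + (12 - 4)) = ((4 + 2*((½)*(-⅓)*(-7)))*38)*(-12 + 8) = ((4 + 2*(7/6))*38)*(-4) = ((4 + 7/3)*38)*(-4) = ((19/3)*38)*(-4) = (722/3)*(-4) = -2888/3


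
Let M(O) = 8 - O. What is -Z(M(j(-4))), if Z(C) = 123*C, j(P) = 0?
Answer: -984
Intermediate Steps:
-Z(M(j(-4))) = -123*(8 - 1*0) = -123*(8 + 0) = -123*8 = -1*984 = -984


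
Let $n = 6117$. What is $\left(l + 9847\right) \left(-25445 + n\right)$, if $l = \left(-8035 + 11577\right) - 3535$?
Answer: $-190458112$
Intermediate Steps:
$l = 7$ ($l = 3542 - 3535 = 7$)
$\left(l + 9847\right) \left(-25445 + n\right) = \left(7 + 9847\right) \left(-25445 + 6117\right) = 9854 \left(-19328\right) = -190458112$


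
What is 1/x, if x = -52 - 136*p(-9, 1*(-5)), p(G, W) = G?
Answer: 1/1172 ≈ 0.00085324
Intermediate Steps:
x = 1172 (x = -52 - 136*(-9) = -52 + 1224 = 1172)
1/x = 1/1172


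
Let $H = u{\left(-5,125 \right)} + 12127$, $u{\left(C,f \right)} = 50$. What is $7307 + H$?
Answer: $19484$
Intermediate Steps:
$H = 12177$ ($H = 50 + 12127 = 12177$)
$7307 + H = 7307 + 12177 = 19484$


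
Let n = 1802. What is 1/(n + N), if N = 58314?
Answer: 1/60116 ≈ 1.6634e-5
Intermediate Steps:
1/(n + N) = 1/(1802 + 58314) = 1/60116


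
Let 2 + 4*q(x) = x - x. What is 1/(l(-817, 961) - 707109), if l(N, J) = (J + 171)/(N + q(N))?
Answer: -1635/1156125479 ≈ -1.4142e-6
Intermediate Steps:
q(x) = -1/2 (q(x) = -1/2 + (x - x)/4 = -1/2 + (1/4)*0 = -1/2 + 0 = -1/2)
l(N, J) = (171 + J)/(-1/2 + N) (l(N, J) = (J + 171)/(N - 1/2) = (171 + J)/(-1/2 + N))
1/(l(-817, 961) - 707109) = 1/(2*(171 + 961)/(-1 + 2*(-817)) - 707109) = 1/(2*1132/(-1 - 1634) - 707109) = 1/(2*1132/(-1635) - 707109) = 1/(2*(-1/1635)*1132 - 707109) = 1/(-2264/1635 - 707109) = 1/(-1156125479/1635) = -1635/1156125479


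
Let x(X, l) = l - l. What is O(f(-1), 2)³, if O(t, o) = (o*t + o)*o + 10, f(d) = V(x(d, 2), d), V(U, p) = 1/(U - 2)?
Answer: 1728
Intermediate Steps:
x(X, l) = 0
V(U, p) = 1/(-2 + U)
f(d) = -½ (f(d) = 1/(-2 + 0) = 1/(-2) = -½)
O(t, o) = 10 + o*(o + o*t) (O(t, o) = (o + o*t)*o + 10 = o*(o + o*t) + 10 = 10 + o*(o + o*t))
O(f(-1), 2)³ = (10 + 2² - ½*2²)³ = (10 + 4 - ½*4)³ = (10 + 4 - 2)³ = 12³ = 1728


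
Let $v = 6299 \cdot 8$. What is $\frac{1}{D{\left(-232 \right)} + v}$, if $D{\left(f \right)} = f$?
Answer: $\frac{1}{50160} \approx 1.9936 \cdot 10^{-5}$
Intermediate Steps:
$v = 50392$
$\frac{1}{D{\left(-232 \right)} + v} = \frac{1}{-232 + 50392} = \frac{1}{50160}$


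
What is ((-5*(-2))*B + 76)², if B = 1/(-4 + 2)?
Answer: 5041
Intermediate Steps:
B = -½ (B = 1/(-2) = -½ ≈ -0.50000)
((-5*(-2))*B + 76)² = (-5*(-2)*(-½) + 76)² = (10*(-½) + 76)² = (-5 + 76)² = 71² = 5041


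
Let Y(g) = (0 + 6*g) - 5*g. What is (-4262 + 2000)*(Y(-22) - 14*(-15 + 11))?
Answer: -76908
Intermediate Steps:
Y(g) = g (Y(g) = 6*g - 5*g = g)
(-4262 + 2000)*(Y(-22) - 14*(-15 + 11)) = (-4262 + 2000)*(-22 - 14*(-15 + 11)) = -2262*(-22 - 14*(-4)) = -2262*(-22 + 56) = -2262*34 = -76908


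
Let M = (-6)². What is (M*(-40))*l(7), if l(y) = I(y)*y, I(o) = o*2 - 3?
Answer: -110880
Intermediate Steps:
I(o) = -3 + 2*o (I(o) = 2*o - 3 = -3 + 2*o)
l(y) = y*(-3 + 2*y) (l(y) = (-3 + 2*y)*y = y*(-3 + 2*y))
M = 36
(M*(-40))*l(7) = (36*(-40))*(7*(-3 + 2*7)) = -10080*(-3 + 14) = -10080*11 = -1440*77 = -110880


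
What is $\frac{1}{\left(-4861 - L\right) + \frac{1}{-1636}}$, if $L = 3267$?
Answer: $- \frac{1636}{13297409} \approx -0.00012303$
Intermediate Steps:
$\frac{1}{\left(-4861 - L\right) + \frac{1}{-1636}} = \frac{1}{\left(-4861 - 3267\right) + \frac{1}{-1636}} = \frac{1}{\left(-4861 - 3267\right) - \frac{1}{1636}} = \frac{1}{-8128 - \frac{1}{1636}} = \frac{1}{- \frac{13297409}{1636}} = - \frac{1636}{13297409}$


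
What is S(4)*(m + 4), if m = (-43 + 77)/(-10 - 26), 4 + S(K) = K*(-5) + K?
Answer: -550/9 ≈ -61.111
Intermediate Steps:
S(K) = -4 - 4*K (S(K) = -4 + (K*(-5) + K) = -4 + (-5*K + K) = -4 - 4*K)
m = -17/18 (m = 34/(-36) = 34*(-1/36) = -17/18 ≈ -0.94444)
S(4)*(m + 4) = (-4 - 4*4)*(-17/18 + 4) = (-4 - 16)*(55/18) = -20*55/18 = -550/9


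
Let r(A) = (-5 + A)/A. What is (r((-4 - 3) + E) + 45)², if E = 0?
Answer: 106929/49 ≈ 2182.2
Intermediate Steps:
r(A) = (-5 + A)/A
(r((-4 - 3) + E) + 45)² = ((-5 + ((-4 - 3) + 0))/((-4 - 3) + 0) + 45)² = ((-5 + (-7 + 0))/(-7 + 0) + 45)² = ((-5 - 7)/(-7) + 45)² = (-⅐*(-12) + 45)² = (12/7 + 45)² = (327/7)² = 106929/49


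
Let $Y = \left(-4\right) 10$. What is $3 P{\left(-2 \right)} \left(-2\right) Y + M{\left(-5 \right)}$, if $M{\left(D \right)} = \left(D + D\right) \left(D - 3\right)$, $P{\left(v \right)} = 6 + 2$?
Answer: $2000$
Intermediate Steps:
$P{\left(v \right)} = 8$
$Y = -40$
$M{\left(D \right)} = 2 D \left(-3 + D\right)$
$3 P{\left(-2 \right)} \left(-2\right) Y + M{\left(-5 \right)} = 3 \cdot 8 \left(-2\right) \left(-40\right) + 2 \left(-5\right) \left(-3 - 5\right) = 24 \left(-2\right) \left(-40\right) + 2 \left(-5\right) \left(-8\right) = \left(-48\right) \left(-40\right) + 80 = 1920 + 80 = 2000$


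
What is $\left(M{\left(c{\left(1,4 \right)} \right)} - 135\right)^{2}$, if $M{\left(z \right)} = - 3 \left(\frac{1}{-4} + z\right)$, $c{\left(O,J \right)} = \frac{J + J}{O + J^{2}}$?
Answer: $\frac{85100625}{4624} \approx 18404.0$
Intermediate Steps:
$c{\left(O,J \right)} = \frac{2 J}{O + J^{2}}$
$M{\left(z \right)} = \frac{3}{4} - 3 z$ ($M{\left(z \right)} = - 3 \left(- \frac{1}{4} + z\right) = \frac{3}{4} - 3 z$)
$\left(M{\left(c{\left(1,4 \right)} \right)} - 135\right)^{2} = \left(\left(\frac{3}{4} - 3 \cdot 2 \cdot 4 \frac{1}{1 + 4^{2}}\right) - 135\right)^{2} = \left(\left(\frac{3}{4} - 3 \cdot 2 \cdot 4 \frac{1}{1 + 16}\right) - 135\right)^{2} = \left(\left(\frac{3}{4} - 3 \cdot 2 \cdot 4 \cdot \frac{1}{17}\right) - 135\right)^{2} = \left(\left(\frac{3}{4} - \frac{24}{17}\right) - 135\right)^{2} = \left(- \frac{45}{68} - 135\right)^{2} = \left(- \frac{9225}{68}\right)^{2} = \frac{85100625}{4624}$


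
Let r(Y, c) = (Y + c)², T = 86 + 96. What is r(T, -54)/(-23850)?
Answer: -8192/11925 ≈ -0.68696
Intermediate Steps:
T = 182
r(T, -54)/(-23850) = (182 - 54)²/(-23850) = 128²*(-1/23850) = 16384*(-1/23850) = -8192/11925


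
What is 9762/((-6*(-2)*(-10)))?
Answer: -1627/20 ≈ -81.350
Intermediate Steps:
9762/((-6*(-2)*(-10))) = 9762/((12*(-10))) = 9762/(-120) = 9762*(-1/120) = -1627/20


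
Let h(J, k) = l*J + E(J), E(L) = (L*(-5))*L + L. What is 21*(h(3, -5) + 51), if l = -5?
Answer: -126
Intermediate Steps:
E(L) = L - 5*L² (E(L) = (-5*L)*L + L = -5*L² + L = L - 5*L²)
h(J, k) = -5*J + J*(1 - 5*J)
21*(h(3, -5) + 51) = 21*(3*(-4 - 5*3) + 51) = 21*(3*(-4 - 15) + 51) = 21*(3*(-19) + 51) = 21*(-57 + 51) = 21*(-6) = -126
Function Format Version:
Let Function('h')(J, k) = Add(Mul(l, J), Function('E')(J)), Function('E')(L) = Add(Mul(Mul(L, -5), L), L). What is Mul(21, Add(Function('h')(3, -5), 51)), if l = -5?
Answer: -126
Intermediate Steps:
Function('E')(L) = Add(L, Mul(-5, Pow(L, 2))) (Function('E')(L) = Add(Mul(Mul(-5, L), L), L) = Add(Mul(-5, Pow(L, 2)), L) = Add(L, Mul(-5, Pow(L, 2))))
Function('h')(J, k) = Add(Mul(-5, J), Mul(J, Add(1, Mul(-5, J))))
Mul(21, Add(Function('h')(3, -5), 51)) = Mul(21, Add(Mul(3, Add(-4, Mul(-5, 3))), 51)) = Mul(21, Add(Mul(3, Add(-4, -15)), 51)) = Mul(21, Add(Mul(3, -19), 51)) = Mul(21, Add(-57, 51)) = Mul(21, -6) = -126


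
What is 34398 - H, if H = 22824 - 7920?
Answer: 19494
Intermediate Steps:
H = 14904
34398 - H = 34398 - 1*14904 = 34398 - 14904 = 19494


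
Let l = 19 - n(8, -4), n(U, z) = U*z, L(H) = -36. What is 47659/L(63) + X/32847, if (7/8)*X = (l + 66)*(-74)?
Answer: -3653559905/2759148 ≈ -1324.2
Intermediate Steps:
l = 51 (l = 19 - 8*(-4) = 19 - 1*(-32) = 19 + 32 = 51)
X = -69264/7 (X = 8*((51 + 66)*(-74))/7 = 8*(117*(-74))/7 = (8/7)*(-8658) = -69264/7 ≈ -9894.9)
47659/L(63) + X/32847 = 47659/(-36) - 69264/7/32847 = 47659*(-1/36) - 69264/7*1/32847 = -47659/36 - 23088/76643 = -3653559905/2759148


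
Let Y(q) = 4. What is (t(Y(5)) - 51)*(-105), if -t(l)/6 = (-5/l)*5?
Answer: 2835/2 ≈ 1417.5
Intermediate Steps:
t(l) = 150/l (t(l) = -6*-5/l*5 = -6*(-5/l)*5 = -(-150)/l = 150/l)
(t(Y(5)) - 51)*(-105) = (150/4 - 51)*(-105) = (150*(¼) - 51)*(-105) = (75/2 - 51)*(-105) = -27/2*(-105) = 2835/2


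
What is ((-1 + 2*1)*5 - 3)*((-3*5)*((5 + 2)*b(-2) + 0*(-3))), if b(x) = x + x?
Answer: 840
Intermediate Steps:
b(x) = 2*x
((-1 + 2*1)*5 - 3)*((-3*5)*((5 + 2)*b(-2) + 0*(-3))) = ((-1 + 2*1)*5 - 3)*((-3*5)*((5 + 2)*(2*(-2)) + 0*(-3))) = ((-1 + 2)*5 - 3)*(-15*(7*(-4) + 0)) = (1*5 - 3)*(-15*(-28 + 0)) = (5 - 3)*(-15*(-28)) = 2*420 = 840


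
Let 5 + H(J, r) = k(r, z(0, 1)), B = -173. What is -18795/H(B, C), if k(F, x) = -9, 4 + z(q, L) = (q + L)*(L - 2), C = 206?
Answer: 2685/2 ≈ 1342.5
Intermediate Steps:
z(q, L) = -4 + (-2 + L)*(L + q) (z(q, L) = -4 + (q + L)*(L - 2) = -4 + (L + q)*(-2 + L) = -4 + (-2 + L)*(L + q))
H(J, r) = -14 (H(J, r) = -5 - 9 = -14)
-18795/H(B, C) = -18795/(-14) = -18795*(-1/14) = 2685/2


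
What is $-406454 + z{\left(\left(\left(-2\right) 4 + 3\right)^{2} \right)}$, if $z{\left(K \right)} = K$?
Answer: $-406429$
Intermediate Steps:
$-406454 + z{\left(\left(\left(-2\right) 4 + 3\right)^{2} \right)} = -406454 + \left(\left(-2\right) 4 + 3\right)^{2} = -406454 + \left(-8 + 3\right)^{2} = -406454 + \left(-5\right)^{2} = -406454 + 25 = -406429$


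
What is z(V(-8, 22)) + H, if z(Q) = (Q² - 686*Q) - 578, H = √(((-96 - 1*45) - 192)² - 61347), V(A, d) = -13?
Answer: 8509 + √49542 ≈ 8731.6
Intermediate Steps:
H = √49542 (H = √(((-96 - 45) - 192)² - 61347) = √((-141 - 192)² - 61347) = √((-333)² - 61347) = √(110889 - 61347) = √49542 ≈ 222.58)
z(Q) = -578 + Q² - 686*Q
z(V(-8, 22)) + H = (-578 + (-13)² - 686*(-13)) + √49542 = (-578 + 169 + 8918) + √49542 = 8509 + √49542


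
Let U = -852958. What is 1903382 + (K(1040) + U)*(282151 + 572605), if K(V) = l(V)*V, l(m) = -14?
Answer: -741514312226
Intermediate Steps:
K(V) = -14*V
1903382 + (K(1040) + U)*(282151 + 572605) = 1903382 + (-14*1040 - 852958)*(282151 + 572605) = 1903382 + (-14560 - 852958)*854756 = 1903382 - 867518*854756 = 1903382 - 741516215608 = -741514312226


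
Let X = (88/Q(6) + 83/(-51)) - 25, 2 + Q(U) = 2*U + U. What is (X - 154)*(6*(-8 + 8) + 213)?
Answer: -1268273/34 ≈ -37302.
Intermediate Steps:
Q(U) = -2 + 3*U (Q(U) = -2 + (2*U + U) = -2 + 3*U)
X = -2155/102 (X = (88/(-2 + 3*6) + 83/(-51)) - 25 = (88/(-2 + 18) + 83*(-1/51)) - 25 = (88/16 - 83/51) - 25 = (88*(1/16) - 83/51) - 25 = (11/2 - 83/51) - 25 = 395/102 - 25 = -2155/102 ≈ -21.127)
(X - 154)*(6*(-8 + 8) + 213) = (-2155/102 - 154)*(6*(-8 + 8) + 213) = -17863*(6*0 + 213)/102 = -17863*(0 + 213)/102 = -17863/102*213 = -1268273/34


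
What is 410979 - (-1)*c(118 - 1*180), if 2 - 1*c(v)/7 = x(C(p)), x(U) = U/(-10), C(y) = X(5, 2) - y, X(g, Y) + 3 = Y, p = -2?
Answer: 4109937/10 ≈ 4.1099e+5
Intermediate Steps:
X(g, Y) = -3 + Y
C(y) = -1 - y (C(y) = (-3 + 2) - y = -1 - y)
x(U) = -U/10 (x(U) = U*(-1/10) = -U/10)
c(v) = 147/10 (c(v) = 14 - (-7)*(-1 - 1*(-2))/10 = 14 - (-7)*(-1 + 2)/10 = 14 - (-7)/10 = 14 - 7*(-1/10) = 14 + 7/10 = 147/10)
410979 - (-1)*c(118 - 1*180) = 410979 - (-1)*147/10 = 410979 - 1*(-147/10) = 410979 + 147/10 = 4109937/10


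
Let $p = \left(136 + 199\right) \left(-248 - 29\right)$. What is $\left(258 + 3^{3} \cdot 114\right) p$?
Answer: $-309564120$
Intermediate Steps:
$p = -92795$ ($p = 335 \left(-277\right) = -92795$)
$\left(258 + 3^{3} \cdot 114\right) p = \left(258 + 3^{3} \cdot 114\right) \left(-92795\right) = \left(258 + 27 \cdot 114\right) \left(-92795\right) = \left(258 + 3078\right) \left(-92795\right) = 3336 \left(-92795\right) = -309564120$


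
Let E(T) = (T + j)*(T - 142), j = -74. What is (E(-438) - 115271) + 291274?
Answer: 472963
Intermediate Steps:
E(T) = (-142 + T)*(-74 + T) (E(T) = (T - 74)*(T - 142) = (-74 + T)*(-142 + T) = (-142 + T)*(-74 + T))
(E(-438) - 115271) + 291274 = ((10508 + (-438)**2 - 216*(-438)) - 115271) + 291274 = ((10508 + 191844 + 94608) - 115271) + 291274 = (296960 - 115271) + 291274 = 181689 + 291274 = 472963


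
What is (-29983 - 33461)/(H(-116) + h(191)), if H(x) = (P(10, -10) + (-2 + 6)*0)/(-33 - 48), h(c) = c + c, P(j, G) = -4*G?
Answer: -2569482/15451 ≈ -166.30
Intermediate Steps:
h(c) = 2*c
H(x) = -40/81 (H(x) = (-4*(-10) + (-2 + 6)*0)/(-33 - 48) = (40 + 4*0)/(-81) = (40 + 0)*(-1/81) = 40*(-1/81) = -40/81)
(-29983 - 33461)/(H(-116) + h(191)) = (-29983 - 33461)/(-40/81 + 2*191) = -63444/(-40/81 + 382) = -63444/30902/81 = -63444*81/30902 = -2569482/15451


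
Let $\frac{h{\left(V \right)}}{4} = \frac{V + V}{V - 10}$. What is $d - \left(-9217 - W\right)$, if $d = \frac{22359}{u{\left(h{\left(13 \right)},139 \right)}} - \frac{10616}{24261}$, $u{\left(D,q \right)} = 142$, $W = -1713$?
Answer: $\frac{26392689475}{3445062} \approx 7661.0$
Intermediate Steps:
$h{\left(V \right)} = \frac{8 V}{-10 + V}$ ($h{\left(V \right)} = 4 \frac{V + V}{V - 10} = 4 \frac{2 V}{-10 + V} = \frac{8 V}{-10 + V}$)
$d = \frac{540944227}{3445062}$ ($d = \frac{22359}{142} - \frac{10616}{24261} = \frac{540944227}{3445062} \approx 157.02$)
$d - \left(-9217 - W\right) = \frac{540944227}{3445062} - \left(-9217 - -1713\right) = \frac{540944227}{3445062} - \left(-9217 + 1713\right) = \frac{540944227}{3445062} - -7504 = \frac{540944227}{3445062} + 7504 = \frac{26392689475}{3445062}$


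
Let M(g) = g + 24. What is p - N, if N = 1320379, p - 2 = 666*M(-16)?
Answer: -1315049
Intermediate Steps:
M(g) = 24 + g
p = 5330 (p = 2 + 666*(24 - 16) = 2 + 666*8 = 2 + 5328 = 5330)
p - N = 5330 - 1*1320379 = 5330 - 1320379 = -1315049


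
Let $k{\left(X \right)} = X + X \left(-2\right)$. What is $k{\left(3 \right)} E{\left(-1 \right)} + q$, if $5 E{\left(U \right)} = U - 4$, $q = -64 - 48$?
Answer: $-109$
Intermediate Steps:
$q = -112$
$E{\left(U \right)} = - \frac{4}{5} + \frac{U}{5}$ ($E{\left(U \right)} = \frac{U - 4}{5} = \frac{-4 + U}{5} = - \frac{4}{5} + \frac{U}{5}$)
$k{\left(X \right)} = - X$ ($k{\left(X \right)} = X - 2 X = - X$)
$k{\left(3 \right)} E{\left(-1 \right)} + q = \left(-1\right) 3 \left(- \frac{4}{5} + \frac{1}{5} \left(-1\right)\right) - 112 = - 3 \left(- \frac{4}{5} - \frac{1}{5}\right) - 112 = \left(-3\right) \left(-1\right) - 112 = 3 - 112 = -109$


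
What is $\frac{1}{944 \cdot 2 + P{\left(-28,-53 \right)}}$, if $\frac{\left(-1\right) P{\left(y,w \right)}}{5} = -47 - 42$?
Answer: $\frac{1}{2333} \approx 0.00042863$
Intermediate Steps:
$P{\left(y,w \right)} = 445$ ($P{\left(y,w \right)} = - 5 \left(-47 - 42\right) = \left(-5\right) \left(-89\right) = 445$)
$\frac{1}{944 \cdot 2 + P{\left(-28,-53 \right)}} = \frac{1}{944 \cdot 2 + 445} = \frac{1}{1888 + 445} = \frac{1}{2333}$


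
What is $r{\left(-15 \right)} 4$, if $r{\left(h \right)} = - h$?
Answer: $60$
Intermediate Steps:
$r{\left(-15 \right)} 4 = \left(-1\right) \left(-15\right) 4 = 15 \cdot 4 = 60$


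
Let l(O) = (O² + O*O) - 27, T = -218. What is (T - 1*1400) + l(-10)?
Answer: -1445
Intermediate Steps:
l(O) = -27 + 2*O² (l(O) = (O² + O²) - 27 = 2*O² - 27 = -27 + 2*O²)
(T - 1*1400) + l(-10) = (-218 - 1*1400) + (-27 + 2*(-10)²) = (-218 - 1400) + (-27 + 2*100) = -1618 + (-27 + 200) = -1618 + 173 = -1445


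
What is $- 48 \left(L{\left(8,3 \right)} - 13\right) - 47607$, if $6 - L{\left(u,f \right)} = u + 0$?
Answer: $-46887$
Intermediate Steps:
$L{\left(u,f \right)} = 6 - u$ ($L{\left(u,f \right)} = 6 - \left(u + 0\right) = 6 - u$)
$- 48 \left(L{\left(8,3 \right)} - 13\right) - 47607 = - 48 \left(\left(6 - 8\right) - 13\right) - 47607 = - 48 \left(-2 - 13\right) - 47607 = \left(-48\right) \left(-15\right) - 47607 = 720 - 47607 = -46887$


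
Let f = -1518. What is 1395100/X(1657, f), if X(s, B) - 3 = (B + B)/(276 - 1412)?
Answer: 396208400/1611 ≈ 2.4594e+5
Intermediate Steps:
X(s, B) = 3 - B/568 (X(s, B) = 3 + (B + B)/(276 - 1412) = 3 + (2*B)/(-1136) = 3 + (2*B)*(-1/1136) = 3 - B/568)
1395100/X(1657, f) = 1395100/(3 - 1/568*(-1518)) = 1395100/(3 + 759/284) = 1395100/(1611/284) = 1395100*(284/1611) = 396208400/1611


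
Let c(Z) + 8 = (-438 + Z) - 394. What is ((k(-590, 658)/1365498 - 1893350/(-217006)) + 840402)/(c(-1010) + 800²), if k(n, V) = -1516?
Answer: 12451578186634519/9454870571159610 ≈ 1.3169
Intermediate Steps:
c(Z) = -840 + Z (c(Z) = -8 + ((-438 + Z) - 394) = -8 + (-832 + Z) = -840 + Z)
((k(-590, 658)/1365498 - 1893350/(-217006)) + 840402)/(c(-1010) + 800²) = ((-1516/1365498 - 1893350/(-217006)) + 840402)/((-840 - 1010) + 800²) = ((-1516*1/1365498 - 1893350*(-1/217006)) + 840402)/(-1850 + 640000) = ((-758/682749 + 946675/108503) + 840402)/638150 = (646259164301/74080314747 + 840402)*(1/638150) = (62257890933172595/74080314747)*(1/638150) = 12451578186634519/9454870571159610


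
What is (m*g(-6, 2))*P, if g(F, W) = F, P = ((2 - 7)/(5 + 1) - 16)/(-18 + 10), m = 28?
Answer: -707/2 ≈ -353.50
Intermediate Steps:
P = 101/48 (P = (-5/6 - 16)/(-8) = (-5*1/6 - 16)*(-1/8) = (-5/6 - 16)*(-1/8) = -101/6*(-1/8) = 101/48 ≈ 2.1042)
(m*g(-6, 2))*P = (28*(-6))*(101/48) = -168*101/48 = -707/2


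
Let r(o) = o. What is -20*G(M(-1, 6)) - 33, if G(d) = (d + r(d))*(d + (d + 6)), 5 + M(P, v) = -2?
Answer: -2273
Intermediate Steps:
M(P, v) = -7 (M(P, v) = -5 - 2 = -7)
G(d) = 2*d*(6 + 2*d) (G(d) = (d + d)*(d + (d + 6)) = (2*d)*(d + (6 + d)) = (2*d)*(6 + 2*d) = 2*d*(6 + 2*d))
-20*G(M(-1, 6)) - 33 = -80*(-7)*(3 - 7) - 33 = -80*(-7)*(-4) - 33 = -20*112 - 33 = -2240 - 33 = -2273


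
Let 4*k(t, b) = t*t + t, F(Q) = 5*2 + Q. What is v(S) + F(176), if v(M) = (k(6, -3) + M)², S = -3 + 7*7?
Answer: 13513/4 ≈ 3378.3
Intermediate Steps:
F(Q) = 10 + Q
k(t, b) = t/4 + t²/4 (k(t, b) = (t*t + t)/4 = (t² + t)/4 = (t + t²)/4 = t/4 + t²/4)
S = 46 (S = -3 + 49 = 46)
v(M) = (21/2 + M)² (v(M) = ((¼)*6*(1 + 6) + M)² = ((¼)*6*7 + M)² = (21/2 + M)²)
v(S) + F(176) = (21 + 2*46)²/4 + (10 + 176) = (21 + 92)²/4 + 186 = (¼)*113² + 186 = (¼)*12769 + 186 = 12769/4 + 186 = 13513/4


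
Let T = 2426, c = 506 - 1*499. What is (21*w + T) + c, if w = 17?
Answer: 2790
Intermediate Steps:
c = 7 (c = 506 - 499 = 7)
(21*w + T) + c = (21*17 + 2426) + 7 = (357 + 2426) + 7 = 2783 + 7 = 2790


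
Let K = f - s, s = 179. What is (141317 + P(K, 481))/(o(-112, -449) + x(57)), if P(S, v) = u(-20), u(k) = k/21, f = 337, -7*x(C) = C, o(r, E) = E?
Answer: -2967637/9600 ≈ -309.13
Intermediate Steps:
x(C) = -C/7
u(k) = k/21 (u(k) = k*(1/21) = k/21)
K = 158 (K = 337 - 1*179 = 337 - 179 = 158)
P(S, v) = -20/21 (P(S, v) = (1/21)*(-20) = -20/21)
(141317 + P(K, 481))/(o(-112, -449) + x(57)) = (141317 - 20/21)/(-449 - 1/7*57) = 2967637/(21*(-449 - 57/7)) = 2967637/(21*(-3200/7)) = (2967637/21)*(-7/3200) = -2967637/9600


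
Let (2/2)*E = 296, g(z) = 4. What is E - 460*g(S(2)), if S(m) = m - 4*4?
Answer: -1544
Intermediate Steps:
S(m) = -16 + m (S(m) = m - 16 = -16 + m)
E = 296
E - 460*g(S(2)) = 296 - 460*4 = 296 - 1840 = -1544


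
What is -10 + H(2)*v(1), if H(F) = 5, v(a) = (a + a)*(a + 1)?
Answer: 10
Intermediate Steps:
v(a) = 2*a*(1 + a) (v(a) = (2*a)*(1 + a) = 2*a*(1 + a))
-10 + H(2)*v(1) = -10 + 5*(2*1*(1 + 1)) = -10 + 5*(2*1*2) = -10 + 5*4 = -10 + 20 = 10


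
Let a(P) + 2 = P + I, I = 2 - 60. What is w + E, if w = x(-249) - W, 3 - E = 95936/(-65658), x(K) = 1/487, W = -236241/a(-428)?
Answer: -3742133739211/7802008824 ≈ -479.64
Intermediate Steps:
I = -58
a(P) = -60 + P (a(P) = -2 + (P - 58) = -2 + (-58 + P) = -60 + P)
W = 236241/488 (W = -236241/(-60 - 428) = -236241/(-488) = -236241*(-1/488) = 236241/488 ≈ 484.10)
x(K) = 1/487
E = 146455/32829 (E = 3 - 95936/(-65658) = 3 - 95936*(-1)/65658 = 3 - 1*(-47968/32829) = 3 + 47968/32829 = 146455/32829 ≈ 4.4611)
w = -115048879/237656 (w = 1/487 - 1*236241/488 = 1/487 - 236241/488 = -115048879/237656 ≈ -484.10)
w + E = -115048879/237656 + 146455/32829 = -3742133739211/7802008824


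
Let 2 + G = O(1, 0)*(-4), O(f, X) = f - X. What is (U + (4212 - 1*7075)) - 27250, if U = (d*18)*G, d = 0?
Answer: -30113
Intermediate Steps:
G = -6 (G = -2 + (1 - 1*0)*(-4) = -2 + (1 + 0)*(-4) = -2 + 1*(-4) = -2 - 4 = -6)
U = 0 (U = (0*18)*(-6) = 0*(-6) = 0)
(U + (4212 - 1*7075)) - 27250 = (0 + (4212 - 1*7075)) - 27250 = (0 + (4212 - 7075)) - 27250 = (0 - 2863) - 27250 = -2863 - 27250 = -30113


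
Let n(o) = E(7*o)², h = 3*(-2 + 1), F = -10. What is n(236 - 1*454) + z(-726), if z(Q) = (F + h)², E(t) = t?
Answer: 2328845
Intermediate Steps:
h = -3 (h = 3*(-1) = -3)
z(Q) = 169 (z(Q) = (-10 - 3)² = (-13)² = 169)
n(o) = 49*o² (n(o) = (7*o)² = 49*o²)
n(236 - 1*454) + z(-726) = 49*(236 - 1*454)² + 169 = 49*(236 - 454)² + 169 = 49*(-218)² + 169 = 49*47524 + 169 = 2328676 + 169 = 2328845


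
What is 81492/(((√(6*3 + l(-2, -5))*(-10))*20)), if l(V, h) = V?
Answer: -20373/200 ≈ -101.86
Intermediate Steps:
81492/(((√(6*3 + l(-2, -5))*(-10))*20)) = 81492/(((√(6*3 - 2)*(-10))*20)) = 81492/(((√(18 - 2)*(-10))*20)) = 81492/(((√16*(-10))*20)) = 81492/(((4*(-10))*20)) = 81492/((-40*20)) = 81492/(-800) = 81492*(-1/800) = -20373/200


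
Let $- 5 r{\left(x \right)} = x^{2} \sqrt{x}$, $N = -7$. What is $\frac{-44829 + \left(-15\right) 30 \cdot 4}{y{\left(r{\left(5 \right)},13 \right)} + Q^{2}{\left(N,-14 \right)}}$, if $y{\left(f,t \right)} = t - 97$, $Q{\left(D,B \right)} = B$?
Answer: $- \frac{46629}{112} \approx -416.33$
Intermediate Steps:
$r{\left(x \right)} = - \frac{x^{\frac{5}{2}}}{5}$ ($r{\left(x \right)} = - \frac{x^{2} \sqrt{x}}{5} = - \frac{x^{\frac{5}{2}}}{5}$)
$y{\left(f,t \right)} = -97 + t$
$\frac{-44829 + \left(-15\right) 30 \cdot 4}{y{\left(r{\left(5 \right)},13 \right)} + Q^{2}{\left(N,-14 \right)}} = \frac{-44829 + \left(-15\right) 30 \cdot 4}{\left(-97 + 13\right) + \left(-14\right)^{2}} = \frac{-44829 - 1800}{-84 + 196} = \frac{-44829 - 1800}{112} = \left(-46629\right) \frac{1}{112} = - \frac{46629}{112}$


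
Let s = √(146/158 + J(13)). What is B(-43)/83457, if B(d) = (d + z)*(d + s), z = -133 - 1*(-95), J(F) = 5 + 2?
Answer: 129/3091 - 3*√49454/244189 ≈ 0.039002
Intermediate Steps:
J(F) = 7
z = -38 (z = -133 + 95 = -38)
s = √49454/79 (s = √(146/158 + 7) = √(146*(1/158) + 7) = √(73/79 + 7) = √(626/79) = √49454/79 ≈ 2.8150)
B(d) = (-38 + d)*(d + √49454/79) (B(d) = (d - 38)*(d + √49454/79) = (-38 + d)*(d + √49454/79))
B(-43)/83457 = ((-43)² - 38*(-43) - 38*√49454/79 + (1/79)*(-43)*√49454)/83457 = (1849 + 1634 - 38*√49454/79 - 43*√49454/79)*(1/83457) = (3483 - 81*√49454/79)*(1/83457) = 129/3091 - 3*√49454/244189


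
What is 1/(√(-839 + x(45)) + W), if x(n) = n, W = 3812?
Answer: 1906/7266069 - I*√794/14532138 ≈ 0.00026232 - 1.939e-6*I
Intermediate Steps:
1/(√(-839 + x(45)) + W) = 1/(√(-839 + 45) + 3812) = 1/(√(-794) + 3812) = 1/(I*√794 + 3812) = 1/(3812 + I*√794)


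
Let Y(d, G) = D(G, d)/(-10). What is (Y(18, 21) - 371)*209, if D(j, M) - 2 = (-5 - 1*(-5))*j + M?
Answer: -77957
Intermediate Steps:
D(j, M) = 2 + M (D(j, M) = 2 + ((-5 - 1*(-5))*j + M) = 2 + ((-5 + 5)*j + M) = 2 + (0*j + M) = 2 + (0 + M) = 2 + M)
Y(d, G) = -⅕ - d/10 (Y(d, G) = (2 + d)/(-10) = (2 + d)*(-⅒) = -⅕ - d/10)
(Y(18, 21) - 371)*209 = ((-⅕ - ⅒*18) - 371)*209 = ((-⅕ - 9/5) - 371)*209 = (-2 - 371)*209 = -373*209 = -77957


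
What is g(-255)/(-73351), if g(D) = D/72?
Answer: 85/1760424 ≈ 4.8284e-5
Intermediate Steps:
g(D) = D/72 (g(D) = D*(1/72) = D/72)
g(-255)/(-73351) = ((1/72)*(-255))/(-73351) = -85/24*(-1/73351) = 85/1760424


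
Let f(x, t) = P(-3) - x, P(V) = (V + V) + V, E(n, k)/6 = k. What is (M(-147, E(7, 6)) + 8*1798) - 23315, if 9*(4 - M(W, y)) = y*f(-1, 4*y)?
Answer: -8895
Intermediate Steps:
E(n, k) = 6*k
P(V) = 3*V (P(V) = 2*V + V = 3*V)
f(x, t) = -9 - x (f(x, t) = 3*(-3) - x = -9 - x)
M(W, y) = 4 + 8*y/9 (M(W, y) = 4 - y*(-9 - 1*(-1))/9 = 4 - y*(-9 + 1)/9 = 4 - y*(-8)/9 = 4 - (-8)*y/9 = 4 + 8*y/9)
(M(-147, E(7, 6)) + 8*1798) - 23315 = ((4 + 8*(6*6)/9) + 8*1798) - 23315 = ((4 + (8/9)*36) + 14384) - 23315 = ((4 + 32) + 14384) - 23315 = (36 + 14384) - 23315 = 14420 - 23315 = -8895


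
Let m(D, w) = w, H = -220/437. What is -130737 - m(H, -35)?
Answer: -130702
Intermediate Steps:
H = -220/437 (H = -220*1/437 = -220/437 ≈ -0.50343)
-130737 - m(H, -35) = -130737 - 1*(-35) = -130737 + 35 = -130702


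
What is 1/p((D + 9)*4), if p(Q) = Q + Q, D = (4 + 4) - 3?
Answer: 1/112 ≈ 0.0089286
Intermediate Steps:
D = 5 (D = 8 - 3 = 5)
p(Q) = 2*Q
1/p((D + 9)*4) = 1/(2*((5 + 9)*4)) = 1/(2*(14*4)) = 1/(2*56) = 1/112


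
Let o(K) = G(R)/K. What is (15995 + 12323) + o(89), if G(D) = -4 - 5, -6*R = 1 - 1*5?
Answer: 2520293/89 ≈ 28318.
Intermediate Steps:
R = 2/3 (R = -(1 - 1*5)/6 = -(1 - 5)/6 = -1/6*(-4) = 2/3 ≈ 0.66667)
G(D) = -9
o(K) = -9/K
(15995 + 12323) + o(89) = (15995 + 12323) - 9/89 = 28318 - 9*1/89 = 28318 - 9/89 = 2520293/89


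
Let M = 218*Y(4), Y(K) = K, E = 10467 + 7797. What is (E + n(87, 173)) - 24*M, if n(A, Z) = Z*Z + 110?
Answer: 27375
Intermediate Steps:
E = 18264
n(A, Z) = 110 + Z² (n(A, Z) = Z² + 110 = 110 + Z²)
M = 872 (M = 218*4 = 872)
(E + n(87, 173)) - 24*M = (18264 + (110 + 173²)) - 24*872 = (18264 + (110 + 29929)) - 20928 = (18264 + 30039) - 20928 = 48303 - 20928 = 27375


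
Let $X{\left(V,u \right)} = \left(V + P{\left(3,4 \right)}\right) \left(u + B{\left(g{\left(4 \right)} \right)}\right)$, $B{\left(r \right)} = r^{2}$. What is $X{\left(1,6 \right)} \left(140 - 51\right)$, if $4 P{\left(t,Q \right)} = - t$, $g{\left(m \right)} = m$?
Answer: $\frac{979}{2} \approx 489.5$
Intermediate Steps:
$P{\left(t,Q \right)} = - \frac{t}{4}$ ($P{\left(t,Q \right)} = \frac{\left(-1\right) t}{4} = - \frac{t}{4}$)
$X{\left(V,u \right)} = \left(16 + u\right) \left(- \frac{3}{4} + V\right)$ ($X{\left(V,u \right)} = \left(V - \frac{3}{4}\right) \left(u + 4^{2}\right) = \left(V - \frac{3}{4}\right) \left(u + 16\right) = \left(- \frac{3}{4} + V\right) \left(16 + u\right) = \left(16 + u\right) \left(- \frac{3}{4} + V\right)$)
$X{\left(1,6 \right)} \left(140 - 51\right) = \left(-12 + 16 \cdot 1 - \frac{9}{2} + 1 \cdot 6\right) \left(140 - 51\right) = \left(-12 + 16 - \frac{9}{2} + 6\right) 89 = \frac{11}{2} \cdot 89 = \frac{979}{2}$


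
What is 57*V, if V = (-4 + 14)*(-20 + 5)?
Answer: -8550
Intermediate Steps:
V = -150 (V = 10*(-15) = -150)
57*V = 57*(-150) = -8550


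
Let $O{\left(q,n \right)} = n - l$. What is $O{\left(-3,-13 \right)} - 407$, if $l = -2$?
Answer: $-418$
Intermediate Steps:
$O{\left(q,n \right)} = 2 + n$ ($O{\left(q,n \right)} = n - -2 = n + 2 = 2 + n$)
$O{\left(-3,-13 \right)} - 407 = \left(2 - 13\right) - 407 = -11 - 407 = -418$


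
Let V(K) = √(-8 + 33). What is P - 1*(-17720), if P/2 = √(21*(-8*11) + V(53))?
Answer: 17720 + 2*I*√1843 ≈ 17720.0 + 85.86*I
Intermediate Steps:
V(K) = 5 (V(K) = √25 = 5)
P = 2*I*√1843 (P = 2*√(21*(-8*11) + 5) = 2*√(21*(-88) + 5) = 2*√(-1848 + 5) = 2*√(-1843) = 2*(I*√1843) = 2*I*√1843 ≈ 85.86*I)
P - 1*(-17720) = 2*I*√1843 - 1*(-17720) = 2*I*√1843 + 17720 = 17720 + 2*I*√1843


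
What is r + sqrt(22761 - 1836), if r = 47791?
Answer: 47791 + 15*sqrt(93) ≈ 47936.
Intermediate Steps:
r + sqrt(22761 - 1836) = 47791 + sqrt(22761 - 1836) = 47791 + sqrt(20925) = 47791 + 15*sqrt(93)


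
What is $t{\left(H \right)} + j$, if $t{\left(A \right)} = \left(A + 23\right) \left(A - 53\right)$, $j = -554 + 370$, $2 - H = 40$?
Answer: $1181$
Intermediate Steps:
$H = -38$ ($H = 2 - 40 = -38$)
$j = -184$
$t{\left(A \right)} = \left(-53 + A\right) \left(23 + A\right)$ ($t{\left(A \right)} = \left(23 + A\right) \left(-53 + A\right) = \left(-53 + A\right) \left(23 + A\right)$)
$t{\left(H \right)} + j = \left(-1219 + \left(-38\right)^{2} - -1140\right) - 184 = \left(-1219 + 1444 + 1140\right) - 184 = 1365 - 184 = 1181$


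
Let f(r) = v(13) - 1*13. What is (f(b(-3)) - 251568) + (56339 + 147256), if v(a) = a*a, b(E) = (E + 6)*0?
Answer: -47817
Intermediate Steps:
b(E) = 0 (b(E) = (6 + E)*0 = 0)
v(a) = a²
f(r) = 156 (f(r) = 13² - 1*13 = 169 - 13 = 156)
(f(b(-3)) - 251568) + (56339 + 147256) = (156 - 251568) + (56339 + 147256) = -251412 + 203595 = -47817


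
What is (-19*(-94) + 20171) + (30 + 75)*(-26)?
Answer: 19227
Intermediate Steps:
(-19*(-94) + 20171) + (30 + 75)*(-26) = (1786 + 20171) + 105*(-26) = 21957 - 2730 = 19227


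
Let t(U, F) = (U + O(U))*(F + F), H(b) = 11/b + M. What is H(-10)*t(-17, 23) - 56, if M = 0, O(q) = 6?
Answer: 2503/5 ≈ 500.60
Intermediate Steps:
H(b) = 11/b (H(b) = 11/b + 0 = 11/b)
t(U, F) = 2*F*(6 + U) (t(U, F) = (U + 6)*(F + F) = (6 + U)*(2*F) = 2*F*(6 + U))
H(-10)*t(-17, 23) - 56 = (11/(-10))*(2*23*(6 - 17)) - 56 = (11*(-⅒))*(2*23*(-11)) - 56 = -11/10*(-506) - 56 = 2783/5 - 56 = 2503/5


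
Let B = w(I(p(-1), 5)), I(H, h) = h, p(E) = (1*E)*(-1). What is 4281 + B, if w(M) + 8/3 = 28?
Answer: 12919/3 ≈ 4306.3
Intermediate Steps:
p(E) = -E (p(E) = E*(-1) = -E)
w(M) = 76/3 (w(M) = -8/3 + 28 = 76/3)
B = 76/3 ≈ 25.333
4281 + B = 4281 + 76/3 = 12919/3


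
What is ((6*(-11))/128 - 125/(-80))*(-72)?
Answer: -603/8 ≈ -75.375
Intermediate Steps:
((6*(-11))/128 - 125/(-80))*(-72) = (-66*1/128 - 125*(-1/80))*(-72) = (-33/64 + 25/16)*(-72) = (67/64)*(-72) = -603/8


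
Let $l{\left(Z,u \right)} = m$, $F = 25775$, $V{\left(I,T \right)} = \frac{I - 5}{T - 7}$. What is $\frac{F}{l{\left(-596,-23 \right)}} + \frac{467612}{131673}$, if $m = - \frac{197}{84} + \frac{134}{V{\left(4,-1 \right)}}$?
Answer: $\frac{327100618112}{11830950723} \approx 27.648$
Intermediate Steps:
$V{\left(I,T \right)} = \frac{-5 + I}{-7 + T}$
$m = \frac{89851}{84}$ ($m = - \frac{197}{84} + \frac{134}{\frac{1}{-7 - 1} \left(-5 + 4\right)} = \left(-197\right) \frac{1}{84} + \frac{134}{\frac{1}{-8} \left(-1\right)} = - \frac{197}{84} + \frac{134}{\left(- \frac{1}{8}\right) \left(-1\right)} = - \frac{197}{84} + 134 \frac{1}{\frac{1}{8}} = - \frac{197}{84} + 134 \cdot 8 = - \frac{197}{84} + 1072 = \frac{89851}{84} \approx 1069.7$)
$l{\left(Z,u \right)} = \frac{89851}{84}$
$\frac{F}{l{\left(-596,-23 \right)}} + \frac{467612}{131673} = \frac{25775}{\frac{89851}{84}} + \frac{467612}{131673} = 25775 \cdot \frac{84}{89851} + 467612 \cdot \frac{1}{131673} = \frac{2165100}{89851} + \frac{467612}{131673} = \frac{327100618112}{11830950723}$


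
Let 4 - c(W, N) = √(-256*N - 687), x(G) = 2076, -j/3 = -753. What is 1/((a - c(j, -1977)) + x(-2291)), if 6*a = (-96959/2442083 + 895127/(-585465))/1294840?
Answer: 15978175936935042953169725287808672390700/29209208350018205474550524405144262080049961 - 38557374368947972760126095922250450000*√20217/29209208350018205474550524405144262080049961 ≈ 0.00035933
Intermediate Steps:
j = 2259 (j = -3*(-753) = 2259)
a = -560685132619/2776954244093624700 (a = ((-96959/2442083 + 895127/(-585465))/1294840)/6 = ((-96959*1/2442083 + 895127*(-1/585465))*(1/1294840))/6 = ((-96959/2442083 - 895127/585465)*(1/1294840))/6 = (-2242740530476/1429754123595*1/1294840)/6 = (⅙)*(-560685132619/462825707348937450) = -560685132619/2776954244093624700 ≈ -2.0191e-7)
c(W, N) = 4 - √(-687 - 256*N) (c(W, N) = 4 - √(-256*N - 687) = 4 - √(-687 - 256*N))
1/((a - c(j, -1977)) + x(-2291)) = 1/((-560685132619/2776954244093624700 - (4 - √(-687 - 256*(-1977)))) + 2076) = 1/((-560685132619/2776954244093624700 - (4 - √(-687 + 506112))) + 2076) = 1/((-560685132619/2776954244093624700 - (4 - √505425)) + 2076) = 1/((-560685132619/2776954244093624700 - (4 - 5*√20217)) + 2076) = 1/((-560685132619/2776954244093624700 + (-4 + 5*√20217)) + 2076) = 1/((-11107817537059631419/2776954244093624700 + 5*√20217) + 2076) = 1/(5753849193201305245781/2776954244093624700 + 5*√20217)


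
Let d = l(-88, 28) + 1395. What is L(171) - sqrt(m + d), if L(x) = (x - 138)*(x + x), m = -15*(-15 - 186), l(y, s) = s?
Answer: 11286 - sqrt(4438) ≈ 11219.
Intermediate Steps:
d = 1423 (d = 28 + 1395 = 1423)
m = 3015 (m = -15*(-201) = 3015)
L(x) = 2*x*(-138 + x) (L(x) = (-138 + x)*(2*x) = 2*x*(-138 + x))
L(171) - sqrt(m + d) = 2*171*(-138 + 171) - sqrt(3015 + 1423) = 2*171*33 - sqrt(4438) = 11286 - sqrt(4438)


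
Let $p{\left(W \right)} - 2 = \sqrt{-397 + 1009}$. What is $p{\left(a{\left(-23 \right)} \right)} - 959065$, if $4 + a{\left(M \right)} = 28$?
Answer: $-959063 + 6 \sqrt{17} \approx -9.5904 \cdot 10^{5}$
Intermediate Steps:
$a{\left(M \right)} = 24$ ($a{\left(M \right)} = -4 + 28 = 24$)
$p{\left(W \right)} = 2 + 6 \sqrt{17}$ ($p{\left(W \right)} = 2 + \sqrt{-397 + 1009} = 2 + \sqrt{612} = 2 + 6 \sqrt{17}$)
$p{\left(a{\left(-23 \right)} \right)} - 959065 = \left(2 + 6 \sqrt{17}\right) - 959065 = -959063 + 6 \sqrt{17}$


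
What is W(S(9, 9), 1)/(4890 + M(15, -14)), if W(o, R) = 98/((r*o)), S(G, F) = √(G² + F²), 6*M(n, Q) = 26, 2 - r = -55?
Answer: 49*√2/2510793 ≈ 2.7599e-5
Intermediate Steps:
r = 57 (r = 2 - 1*(-55) = 2 + 55 = 57)
M(n, Q) = 13/3 (M(n, Q) = (⅙)*26 = 13/3)
S(G, F) = √(F² + G²)
W(o, R) = 98/(57*o) (W(o, R) = 98/((57*o)) = 98*(1/(57*o)) = 98/(57*o))
W(S(9, 9), 1)/(4890 + M(15, -14)) = (98/(57*(√(9² + 9²))))/(4890 + 13/3) = (98/(57*(√(81 + 81))))/(14683/3) = (98/(57*(√162)))*(3/14683) = (98/(57*((9*√2))))*(3/14683) = (98*(√2/18)/57)*(3/14683) = (49*√2/513)*(3/14683) = 49*√2/2510793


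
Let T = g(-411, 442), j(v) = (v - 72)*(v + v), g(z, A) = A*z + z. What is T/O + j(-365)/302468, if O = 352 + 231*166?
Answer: -5340775898/1463113333 ≈ -3.6503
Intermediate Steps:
O = 38698 (O = 352 + 38346 = 38698)
g(z, A) = z + A*z
j(v) = 2*v*(-72 + v) (j(v) = (-72 + v)*(2*v) = 2*v*(-72 + v))
T = -182073 (T = -411*(1 + 442) = -411*443 = -182073)
T/O + j(-365)/302468 = -182073/38698 + (2*(-365)*(-72 - 365))/302468 = -182073*1/38698 + (2*(-365)*(-437))*(1/302468) = -182073/38698 + 319010*(1/302468) = -182073/38698 + 159505/151234 = -5340775898/1463113333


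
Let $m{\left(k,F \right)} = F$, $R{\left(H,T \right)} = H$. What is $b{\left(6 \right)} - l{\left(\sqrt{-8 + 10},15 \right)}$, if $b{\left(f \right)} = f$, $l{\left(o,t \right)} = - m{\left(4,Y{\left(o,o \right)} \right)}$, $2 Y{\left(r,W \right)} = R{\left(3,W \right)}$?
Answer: $\frac{15}{2} \approx 7.5$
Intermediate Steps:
$Y{\left(r,W \right)} = \frac{3}{2}$ ($Y{\left(r,W \right)} = \frac{1}{2} \cdot 3 = \frac{3}{2}$)
$l{\left(o,t \right)} = - \frac{3}{2}$ ($l{\left(o,t \right)} = \left(-1\right) \frac{3}{2} = - \frac{3}{2}$)
$b{\left(6 \right)} - l{\left(\sqrt{-8 + 10},15 \right)} = 6 - - \frac{3}{2} = 6 + \frac{3}{2} = \frac{15}{2}$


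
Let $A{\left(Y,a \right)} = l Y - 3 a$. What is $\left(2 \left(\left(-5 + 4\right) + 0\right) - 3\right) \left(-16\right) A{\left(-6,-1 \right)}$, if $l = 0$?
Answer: $240$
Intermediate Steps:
$A{\left(Y,a \right)} = - 3 a$ ($A{\left(Y,a \right)} = 0 Y - 3 a = 0 - 3 a = - 3 a$)
$\left(2 \left(\left(-5 + 4\right) + 0\right) - 3\right) \left(-16\right) A{\left(-6,-1 \right)} = \left(2 \left(\left(-5 + 4\right) + 0\right) - 3\right) \left(-16\right) \left(\left(-3\right) \left(-1\right)\right) = \left(2 \left(-1 + 0\right) - 3\right) \left(-16\right) 3 = \left(2 \left(-1\right) - 3\right) \left(-16\right) 3 = \left(-2 - 3\right) \left(-16\right) 3 = \left(-5\right) \left(-16\right) 3 = 80 \cdot 3 = 240$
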